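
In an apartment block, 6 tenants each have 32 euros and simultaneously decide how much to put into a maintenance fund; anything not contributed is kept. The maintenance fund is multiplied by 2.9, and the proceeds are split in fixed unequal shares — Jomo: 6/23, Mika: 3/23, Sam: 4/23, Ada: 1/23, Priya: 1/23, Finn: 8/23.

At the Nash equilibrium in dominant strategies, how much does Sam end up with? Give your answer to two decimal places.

48.14 euros

Each unit j contributes comes back to j as 2.9 × (j's share), so j prefers to contribute only if that share exceeds 1/2.9 = 0.3448; otherwise keeping the unit dominates.
The only share above 0.3448 is Finn's 8/23, contributing 32; the remaining 5 contribute 0. Total contributed: 32.
Sam keeps 32 and receives 2.9 × 32 × 4/23 = 16.14 from the maintenance fund, for a payoff of 48.14.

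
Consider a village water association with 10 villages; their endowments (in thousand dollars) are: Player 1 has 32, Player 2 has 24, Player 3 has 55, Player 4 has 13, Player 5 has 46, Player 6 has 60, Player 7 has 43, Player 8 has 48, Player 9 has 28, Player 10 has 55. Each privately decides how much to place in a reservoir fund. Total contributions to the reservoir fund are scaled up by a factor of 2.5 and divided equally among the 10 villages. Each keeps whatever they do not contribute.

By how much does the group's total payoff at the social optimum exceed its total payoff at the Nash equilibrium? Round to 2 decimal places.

The private return per contributed unit is 2.5/10 = 0.2500 < 1 for every player regardless of endowment, so the Nash equilibrium is zero contribution and the group total is Σ E_j = 32 + 24 + 55 + 13 + 46 + 60 + 43 + 48 + 28 + 55 = 404.
Each contributed unit returns 2.500 to the group, so the social optimum is full contribution by everyone: group total = 2.500 × 404 = 1010.00.
Efficiency loss = (2.500 − 1) × 404 = 606.00.

606.00 thousand dollars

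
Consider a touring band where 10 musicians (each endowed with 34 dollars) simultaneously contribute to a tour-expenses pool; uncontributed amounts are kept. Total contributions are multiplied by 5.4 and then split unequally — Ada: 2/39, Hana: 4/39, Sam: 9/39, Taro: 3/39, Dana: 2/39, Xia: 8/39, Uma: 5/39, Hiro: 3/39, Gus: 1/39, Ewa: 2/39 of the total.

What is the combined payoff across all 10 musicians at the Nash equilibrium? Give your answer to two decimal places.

A player with share s gets back 5.4·s per unit contributed, so full contribution is dominant for anyone with s > 1/5.4 = 0.1852 and zero contribution is dominant for anyone below.
Sam and Xia are above the threshold, contributing 34 each; the remaining 8 contribute 0. Total contributed: 68.
The tour-expenses pool pays out 5.4 × 68 = 367.20 in total (split across the unequal shares, but the aggregate is all that matters for the group sum).
The 8 free-riders keep 34 each, adding 272. Group total = 272 + 367.20 = 639.20.

639.20 dollars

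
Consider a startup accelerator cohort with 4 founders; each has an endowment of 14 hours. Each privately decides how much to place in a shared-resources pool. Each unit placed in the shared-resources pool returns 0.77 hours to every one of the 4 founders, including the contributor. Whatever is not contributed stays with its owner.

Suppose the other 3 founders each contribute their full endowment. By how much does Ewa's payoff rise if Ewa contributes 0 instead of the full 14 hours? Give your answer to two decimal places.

3.22 hours

Switching from a contribution of 14 to 0 lets Ewa keep an extra 14 hours, but lowers the shared-resources pool by 14, which costs Ewa their own share of that drop: 0.77 × 14 = 10.78.
Net gain = 14 − 10.78 = 3.22. The private return per contributed unit (0.77) is below 1, so free-riding is indeed the best response regardless of what the others do.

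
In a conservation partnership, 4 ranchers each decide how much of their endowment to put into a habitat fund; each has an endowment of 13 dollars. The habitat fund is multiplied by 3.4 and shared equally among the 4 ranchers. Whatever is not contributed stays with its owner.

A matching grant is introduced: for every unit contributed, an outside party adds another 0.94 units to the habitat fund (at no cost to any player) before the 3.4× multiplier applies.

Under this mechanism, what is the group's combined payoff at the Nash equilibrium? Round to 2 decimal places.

The effective private return per unit is now 3.4 × 1.94 / 4 = 1.6490 > 1, so every player's dominant strategy flips to full contribution.
At the Nash equilibrium everyone contributes 13. Group total payoff = 3.4 × 1.94 × 52 = 342.99.

342.99 dollars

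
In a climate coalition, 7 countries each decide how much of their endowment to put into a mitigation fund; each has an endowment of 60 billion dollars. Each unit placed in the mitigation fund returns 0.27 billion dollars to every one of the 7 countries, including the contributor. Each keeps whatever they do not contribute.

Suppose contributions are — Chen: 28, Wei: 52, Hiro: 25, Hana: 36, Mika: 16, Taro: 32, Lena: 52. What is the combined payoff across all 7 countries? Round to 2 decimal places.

Total contributed: 28 + 52 + 25 + 36 + 16 + 32 + 52 = 241; total kept: 7 × 60 − 241 = 179.
The mitigation fund pays out 0.27 × 7 × 241 = 455.49 in aggregate.
Group total = 179 + 455.49 = 634.49.

634.49 billion dollars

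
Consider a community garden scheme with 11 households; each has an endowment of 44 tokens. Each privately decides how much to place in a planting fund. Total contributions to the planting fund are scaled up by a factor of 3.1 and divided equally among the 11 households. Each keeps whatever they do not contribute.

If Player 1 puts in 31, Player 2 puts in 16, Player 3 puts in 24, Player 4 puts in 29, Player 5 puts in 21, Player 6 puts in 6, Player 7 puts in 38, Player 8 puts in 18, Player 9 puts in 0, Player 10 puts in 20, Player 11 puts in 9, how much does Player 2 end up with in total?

Total contributed: 31 + 16 + 24 + 29 + 21 + 6 + 38 + 18 + 0 + 20 + 9 = 212.
Each receives 3.1 × 212 / 11 = 59.75 from the planting fund.
Player 2 keeps 44 − 16 = 28, so Player 2's payoff is 28 + 59.75 = 87.75.

87.75 tokens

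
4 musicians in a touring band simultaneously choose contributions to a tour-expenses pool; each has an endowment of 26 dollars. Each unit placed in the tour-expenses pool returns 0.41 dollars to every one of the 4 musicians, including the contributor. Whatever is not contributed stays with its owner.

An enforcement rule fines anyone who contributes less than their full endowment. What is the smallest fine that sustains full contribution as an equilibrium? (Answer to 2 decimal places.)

Given the others contribute fully, the best deviation is to contribute 0 (any partial contribution still incurs the fine and gives up units whose private return 0.41 is below 1).
Deviating from 26 to 0 saves 26 dollars but forfeits the deviator's share of the drop in the tour-expenses pool: 0.41 × 26 = 10.66.
So the deviation gain is 26 − 10.66 = 15.34, and the fine must be at least 15.34 dollars to wipe it out.

15.34 dollars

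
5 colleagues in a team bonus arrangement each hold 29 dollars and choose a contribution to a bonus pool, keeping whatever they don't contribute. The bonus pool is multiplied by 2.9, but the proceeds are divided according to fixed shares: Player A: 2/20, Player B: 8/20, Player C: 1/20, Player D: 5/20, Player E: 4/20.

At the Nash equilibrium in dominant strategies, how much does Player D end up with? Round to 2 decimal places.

A player with share s gets back 2.9·s per unit contributed, so full contribution is dominant for anyone with s > 1/2.9 = 0.3448 and zero contribution is dominant for anyone below.
Only Player B (8/20) clears that bar, contributing 29; the remaining 4 contribute 0. Total contributed: 29.
Player D keeps 29 and receives 2.9 × 29 × 5/20 = 21.03 from the bonus pool, for a payoff of 50.03.

50.03 dollars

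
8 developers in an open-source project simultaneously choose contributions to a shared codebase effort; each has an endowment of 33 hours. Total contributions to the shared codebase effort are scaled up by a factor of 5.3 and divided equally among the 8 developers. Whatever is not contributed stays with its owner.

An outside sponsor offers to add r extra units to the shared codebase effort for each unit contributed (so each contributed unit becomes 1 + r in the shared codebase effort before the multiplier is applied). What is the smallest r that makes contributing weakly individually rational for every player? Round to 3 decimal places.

With matching at rate r, one contributed unit becomes (1 + r) in the shared codebase effort and returns 5.3 × (1 + r) / 8 to the contributor.
Setting this equal to 1: 1 + r = 8/5.3 = 1.5094.
So the minimum matching rate is r = 1.5094 − 1 = 0.509.

0.509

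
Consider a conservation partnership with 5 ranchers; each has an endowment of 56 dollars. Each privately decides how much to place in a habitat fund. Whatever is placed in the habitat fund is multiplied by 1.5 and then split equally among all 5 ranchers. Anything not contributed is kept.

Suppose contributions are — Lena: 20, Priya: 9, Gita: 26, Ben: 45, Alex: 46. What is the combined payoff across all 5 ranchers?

Total contributed: 20 + 9 + 26 + 45 + 46 = 146; total kept: 5 × 56 − 146 = 134.
The habitat fund pays out 1.5 × 146 = 219.00 in aggregate.
Group total = 134 + 219.00 = 353.00.

353.00 dollars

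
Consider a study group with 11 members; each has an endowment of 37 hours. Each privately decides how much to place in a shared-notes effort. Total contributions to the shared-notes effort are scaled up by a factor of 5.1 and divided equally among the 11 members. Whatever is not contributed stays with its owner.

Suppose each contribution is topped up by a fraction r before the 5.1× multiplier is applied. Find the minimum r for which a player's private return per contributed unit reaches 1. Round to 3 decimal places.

With matching at rate r, one contributed unit becomes (1 + r) in the shared-notes effort and returns 5.1 × (1 + r) / 11 to the contributor.
Setting this equal to 1: 1 + r = 11/5.1 = 2.1569.
So the minimum matching rate is r = 2.1569 − 1 = 1.157.

1.157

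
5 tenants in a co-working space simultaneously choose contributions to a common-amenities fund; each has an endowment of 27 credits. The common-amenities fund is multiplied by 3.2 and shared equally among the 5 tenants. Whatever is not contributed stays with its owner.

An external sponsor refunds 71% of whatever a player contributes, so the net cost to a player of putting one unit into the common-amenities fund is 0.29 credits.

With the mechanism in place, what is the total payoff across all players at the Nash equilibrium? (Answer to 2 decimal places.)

The effective private return per unit is now (3.2/5) / 0.29 = 2.2069 > 1, so every player's dominant strategy flips to full contribution.
At the Nash equilibrium everyone contributes 27. Group total payoff = 5 × (27 × 0.71 + 3.2 × 27) = 527.85.

527.85 credits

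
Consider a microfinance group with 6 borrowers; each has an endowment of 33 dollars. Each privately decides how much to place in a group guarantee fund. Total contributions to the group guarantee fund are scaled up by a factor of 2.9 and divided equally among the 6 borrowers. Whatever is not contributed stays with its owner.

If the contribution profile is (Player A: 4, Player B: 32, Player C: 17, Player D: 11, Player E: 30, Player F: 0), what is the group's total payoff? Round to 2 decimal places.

376.60 dollars

Total contributed: 4 + 32 + 17 + 11 + 30 + 0 = 94; total kept: 6 × 33 − 94 = 104.
The group guarantee fund pays out 2.9 × 94 = 272.60 in aggregate.
Group total = 104 + 272.60 = 376.60.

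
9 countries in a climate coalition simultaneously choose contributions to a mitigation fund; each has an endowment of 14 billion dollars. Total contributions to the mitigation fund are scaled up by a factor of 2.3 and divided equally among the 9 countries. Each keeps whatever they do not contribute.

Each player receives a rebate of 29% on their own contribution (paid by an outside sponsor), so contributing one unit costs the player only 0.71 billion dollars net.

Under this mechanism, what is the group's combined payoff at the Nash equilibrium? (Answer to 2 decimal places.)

Even with the mechanism, each unit contributed returns only (2.3/9) / 0.71 = 0.3599 per unit of net cost, so contributing nothing is still dominant.
Everyone keeps their endowment and the group total is 9 × 14 = 126.

126.00 billion dollars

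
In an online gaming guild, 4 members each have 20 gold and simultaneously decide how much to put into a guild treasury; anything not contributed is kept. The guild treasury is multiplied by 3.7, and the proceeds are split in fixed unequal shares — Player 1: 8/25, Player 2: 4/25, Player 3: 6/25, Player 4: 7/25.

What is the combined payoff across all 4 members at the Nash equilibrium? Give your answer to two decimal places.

For player j, contributing a unit is worthwhile iff 3.7 × (j's share) ≥ 1, i.e. iff j's share is at least 0.2703.
Player 1 and Player 4 are above the threshold, contributing 20 each; the remaining 2 contribute 0. Total contributed: 40.
The guild treasury pays out 3.7 × 40 = 148.00 in total (split across the unequal shares, but the aggregate is all that matters for the group sum).
The 2 free-riders keep 20 each, adding 40. Group total = 40 + 148.00 = 188.00.

188.00 gold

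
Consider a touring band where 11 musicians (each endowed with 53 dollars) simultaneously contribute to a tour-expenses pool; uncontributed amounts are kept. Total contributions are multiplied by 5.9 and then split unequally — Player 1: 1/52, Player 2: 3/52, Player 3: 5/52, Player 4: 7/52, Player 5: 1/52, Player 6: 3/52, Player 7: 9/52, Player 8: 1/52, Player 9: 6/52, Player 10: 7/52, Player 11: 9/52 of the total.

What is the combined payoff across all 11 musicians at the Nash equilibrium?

A player with share s gets back 5.9·s per unit contributed, so full contribution is dominant for anyone with s > 1/5.9 = 0.1695 and zero contribution is dominant for anyone below.
Player 7 and Player 11 clear that bar, contributing 53 each; the remaining 9 contribute 0. Total contributed: 106.
The tour-expenses pool pays out 5.9 × 106 = 625.40 in total (split across the unequal shares, but the aggregate is all that matters for the group sum).
The 9 free-riders keep 53 each, adding 477. Group total = 477 + 625.40 = 1102.40.

1102.40 dollars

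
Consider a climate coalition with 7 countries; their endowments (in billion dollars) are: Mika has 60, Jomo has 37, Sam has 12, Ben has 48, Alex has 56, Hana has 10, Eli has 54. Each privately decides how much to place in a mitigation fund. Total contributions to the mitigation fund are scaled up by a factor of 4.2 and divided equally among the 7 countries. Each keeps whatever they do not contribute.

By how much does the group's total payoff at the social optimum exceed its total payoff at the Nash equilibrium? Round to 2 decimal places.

The private return per contributed unit is 4.2/7 = 0.6000 < 1 for every player regardless of endowment, so the Nash equilibrium is zero contribution and the group total is Σ E_j = 60 + 37 + 12 + 48 + 56 + 10 + 54 = 277.
Each contributed unit returns 4.200 to the group, so the social optimum is full contribution by everyone: group total = 4.200 × 277 = 1163.40.
Efficiency loss = (4.200 − 1) × 277 = 886.40.

886.40 billion dollars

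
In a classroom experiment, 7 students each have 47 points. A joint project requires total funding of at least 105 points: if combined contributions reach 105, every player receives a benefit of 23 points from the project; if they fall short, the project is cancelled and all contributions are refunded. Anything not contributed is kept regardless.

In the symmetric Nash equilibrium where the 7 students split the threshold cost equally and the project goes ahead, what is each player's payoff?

Equal share of the threshold: 105/7 = 15.
At this profile no one gains by cutting their contribution: any cut drops the total below 105, the project is cancelled, contributions are refunded, and the deviator ends with 47, which is less than 47 − 15 + 23 = 55. Contributing more than 15 just wastes the excess. So contributing exactly 15 is a best response.
Each player's payoff: 47 − 15 + 23 = 55.

55 points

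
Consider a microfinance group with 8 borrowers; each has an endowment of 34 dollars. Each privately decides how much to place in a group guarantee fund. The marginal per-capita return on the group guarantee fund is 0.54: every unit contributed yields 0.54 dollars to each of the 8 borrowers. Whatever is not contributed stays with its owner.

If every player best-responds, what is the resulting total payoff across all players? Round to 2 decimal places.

The private return per contributed unit is 0.54 < 1, so contributing 0 is dominant for every player. At the Nash equilibrium everyone keeps their 34, and the group total is 8 × 34 = 272.

272.00 dollars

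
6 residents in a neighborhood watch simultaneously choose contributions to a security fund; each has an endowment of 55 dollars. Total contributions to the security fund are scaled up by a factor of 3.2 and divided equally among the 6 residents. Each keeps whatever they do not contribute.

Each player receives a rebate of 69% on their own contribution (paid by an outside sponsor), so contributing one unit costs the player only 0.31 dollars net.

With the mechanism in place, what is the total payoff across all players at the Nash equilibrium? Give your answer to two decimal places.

Under the mechanism each unit contributed yields (3.2/6) / 0.31 = 1.7204 back to its contributor per unit of net cost, which exceeds 1, making full contribution the dominant choice for everyone.
At the Nash equilibrium everyone contributes 55. Group total payoff = 6 × (55 × 0.69 + 3.2 × 55) = 1283.70.

1283.70 dollars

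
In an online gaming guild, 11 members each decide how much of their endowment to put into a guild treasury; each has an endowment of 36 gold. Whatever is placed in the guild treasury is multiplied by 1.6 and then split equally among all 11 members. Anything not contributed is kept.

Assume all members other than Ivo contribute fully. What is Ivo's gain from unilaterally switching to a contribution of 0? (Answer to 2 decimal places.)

30.76 gold

Switching from a contribution of 36 to 0 lets Ivo keep an extra 36 gold, but lowers the guild treasury by 36, which costs Ivo their own share of that drop: 1.6/11 × 36 = 5.24.
Net gain = 36 − 5.24 = 30.76. The private return per contributed unit (0.1455) is below 1, so free-riding is indeed the best response regardless of what the others do.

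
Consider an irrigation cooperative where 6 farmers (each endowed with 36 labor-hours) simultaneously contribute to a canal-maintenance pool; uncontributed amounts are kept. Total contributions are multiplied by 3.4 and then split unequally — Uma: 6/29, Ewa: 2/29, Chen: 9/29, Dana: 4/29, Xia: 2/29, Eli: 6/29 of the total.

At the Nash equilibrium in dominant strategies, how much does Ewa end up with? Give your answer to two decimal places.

A player with share s gets back 3.4·s per unit contributed, so full contribution is dominant for anyone with s > 1/3.4 = 0.2941 and zero contribution is dominant for anyone below.
Only Chen (9/29) clears that bar, contributing 36; the remaining 5 contribute 0. Total contributed: 36.
Ewa keeps 36 and receives 3.4 × 36 × 2/29 = 8.44 from the canal-maintenance pool, for a payoff of 44.44.

44.44 labor-hours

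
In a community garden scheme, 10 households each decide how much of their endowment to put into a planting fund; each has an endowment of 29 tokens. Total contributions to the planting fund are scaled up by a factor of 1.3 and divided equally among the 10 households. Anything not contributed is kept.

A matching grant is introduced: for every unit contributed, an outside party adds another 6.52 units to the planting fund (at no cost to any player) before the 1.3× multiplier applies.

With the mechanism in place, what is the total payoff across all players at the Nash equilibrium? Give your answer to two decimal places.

Even with the mechanism, each unit contributed returns only 1.3 × 7.52 / 10 = 0.9776 per unit of net cost, so contributing nothing is still dominant.
Everyone keeps their endowment and the group total is 10 × 29 = 290.

290.00 tokens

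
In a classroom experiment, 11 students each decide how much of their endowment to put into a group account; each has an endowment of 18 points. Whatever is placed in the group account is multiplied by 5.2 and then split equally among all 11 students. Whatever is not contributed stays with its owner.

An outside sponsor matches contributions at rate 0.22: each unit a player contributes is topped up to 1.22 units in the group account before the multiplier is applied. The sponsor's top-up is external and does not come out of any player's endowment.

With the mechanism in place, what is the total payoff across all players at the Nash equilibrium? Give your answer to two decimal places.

198.00 points

The effective private return is 5.2 × 1.22 / 11 = 0.5767, which is still under 1, so the mechanism doesn't change anyone's dominant strategy: zero contribution.
Everyone keeps their endowment and the group total is 11 × 18 = 198.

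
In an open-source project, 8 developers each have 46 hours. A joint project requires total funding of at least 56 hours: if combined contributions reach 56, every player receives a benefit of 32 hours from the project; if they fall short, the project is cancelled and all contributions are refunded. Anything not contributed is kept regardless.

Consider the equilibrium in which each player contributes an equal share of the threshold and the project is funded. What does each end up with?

71 hours

Equal share of the threshold: 56/8 = 7.
At this profile no one gains by cutting their contribution: any cut drops the total below 56, the project is cancelled, contributions are refunded, and the deviator ends with 46, which is less than 46 − 7 + 32 = 71. Contributing more than 7 just wastes the excess. So contributing exactly 7 is a best response.
Each player's payoff: 46 − 7 + 32 = 71.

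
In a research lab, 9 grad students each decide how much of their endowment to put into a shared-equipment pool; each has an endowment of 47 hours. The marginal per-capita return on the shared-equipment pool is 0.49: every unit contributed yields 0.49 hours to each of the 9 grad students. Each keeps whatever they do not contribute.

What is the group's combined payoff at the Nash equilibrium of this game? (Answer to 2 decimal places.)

423.00 hours

The private return per contributed unit is 0.49 < 1, so contributing 0 is dominant for every player. At the Nash equilibrium everyone keeps their 47, and the group total is 9 × 47 = 423.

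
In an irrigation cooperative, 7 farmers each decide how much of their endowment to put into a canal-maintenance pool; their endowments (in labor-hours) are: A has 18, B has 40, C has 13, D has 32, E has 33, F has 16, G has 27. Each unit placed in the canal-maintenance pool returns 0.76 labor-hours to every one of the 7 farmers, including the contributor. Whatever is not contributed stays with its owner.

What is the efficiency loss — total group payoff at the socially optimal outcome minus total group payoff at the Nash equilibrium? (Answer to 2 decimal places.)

773.28 labor-hours

The private return per contributed unit is 0.76 < 1 for everyone, so the Nash equilibrium is zero contribution and the group total is Σ E_j = 18 + 40 + 13 + 32 + 33 + 16 + 27 = 179.
Each contributed unit returns 5.320 to the group, so the social optimum is full contribution by everyone: group total = 5.320 × 179 = 952.28.
Efficiency loss = (5.320 − 1) × 179 = 773.28.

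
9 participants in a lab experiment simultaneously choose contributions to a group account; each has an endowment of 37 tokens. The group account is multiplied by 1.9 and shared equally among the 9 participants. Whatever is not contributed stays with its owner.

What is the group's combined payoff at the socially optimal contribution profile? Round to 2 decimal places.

632.70 tokens

Each contributed unit returns 1.900 to the group as a whole (0.2111 to each of 9 players), which exceeds 1, so the social optimum is full contribution: group total = 1.900 × 333 = 632.70.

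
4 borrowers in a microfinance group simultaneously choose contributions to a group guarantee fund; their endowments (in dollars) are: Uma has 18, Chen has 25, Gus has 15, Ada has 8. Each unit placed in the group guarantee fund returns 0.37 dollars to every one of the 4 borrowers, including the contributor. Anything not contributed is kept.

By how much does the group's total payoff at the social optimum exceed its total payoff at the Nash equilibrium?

The private return per contributed unit is 0.37 < 1 for everyone, so the Nash equilibrium is zero contribution and the group total is Σ E_j = 18 + 25 + 15 + 8 = 66.
Each contributed unit returns 1.480 to the group, so the social optimum is full contribution by everyone: group total = 1.480 × 66 = 97.68.
Efficiency loss = (1.480 − 1) × 66 = 31.68.

31.68 dollars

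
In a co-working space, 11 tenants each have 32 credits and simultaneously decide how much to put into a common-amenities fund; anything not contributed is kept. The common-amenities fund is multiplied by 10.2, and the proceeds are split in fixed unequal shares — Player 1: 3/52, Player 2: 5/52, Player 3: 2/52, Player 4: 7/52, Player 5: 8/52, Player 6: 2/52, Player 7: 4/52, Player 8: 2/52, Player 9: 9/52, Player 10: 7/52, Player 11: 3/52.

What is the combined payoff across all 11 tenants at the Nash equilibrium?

A player with share s gets back 10.2·s per unit contributed, so full contribution is dominant for anyone with s > 1/10.2 = 0.0980 and zero contribution is dominant for anyone below.
The shares above 0.0980 belong to Player 4, Player 5, Player 9 and Player 10, contributing 32 each; the remaining 7 contribute 0. Total contributed: 128.
The common-amenities fund pays out 10.2 × 128 = 1305.60 in total (split across the unequal shares, but the aggregate is all that matters for the group sum).
The 7 free-riders keep 32 each, adding 224. Group total = 224 + 1305.60 = 1529.60.

1529.60 credits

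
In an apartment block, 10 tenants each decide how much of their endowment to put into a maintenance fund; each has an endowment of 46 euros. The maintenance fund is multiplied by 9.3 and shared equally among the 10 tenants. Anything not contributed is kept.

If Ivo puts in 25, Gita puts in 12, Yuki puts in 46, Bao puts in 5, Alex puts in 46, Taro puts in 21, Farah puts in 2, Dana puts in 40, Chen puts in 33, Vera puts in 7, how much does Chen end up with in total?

Total contributed: 25 + 12 + 46 + 5 + 46 + 21 + 2 + 40 + 33 + 7 = 237.
Each receives 9.3 × 237 / 10 = 220.41 from the maintenance fund.
Chen keeps 46 − 33 = 13, so Chen's payoff is 13 + 220.41 = 233.41.

233.41 euros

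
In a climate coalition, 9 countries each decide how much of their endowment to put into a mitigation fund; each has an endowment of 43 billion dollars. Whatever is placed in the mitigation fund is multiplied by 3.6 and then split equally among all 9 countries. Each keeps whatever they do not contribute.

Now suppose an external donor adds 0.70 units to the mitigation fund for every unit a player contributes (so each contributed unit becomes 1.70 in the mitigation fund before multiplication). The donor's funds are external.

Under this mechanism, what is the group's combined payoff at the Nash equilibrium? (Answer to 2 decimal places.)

Even with the mechanism, each unit contributed returns only 3.6 × 1.70 / 9 = 0.6800 per unit of net cost, so contributing nothing is still dominant.
At the Nash equilibrium no one contributes; group total payoff = 9 × 43 = 387.

387.00 billion dollars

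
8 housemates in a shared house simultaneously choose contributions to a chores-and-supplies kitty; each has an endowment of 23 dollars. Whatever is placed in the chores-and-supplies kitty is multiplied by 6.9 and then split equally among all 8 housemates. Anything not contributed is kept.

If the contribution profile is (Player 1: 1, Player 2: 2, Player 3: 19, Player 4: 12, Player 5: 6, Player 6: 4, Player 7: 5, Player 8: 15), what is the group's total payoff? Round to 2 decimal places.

561.60 dollars

Total contributed: 1 + 2 + 19 + 12 + 6 + 4 + 5 + 15 = 64; total kept: 8 × 23 − 64 = 120.
The chores-and-supplies kitty pays out 6.9 × 64 = 441.60 in aggregate.
Group total = 120 + 441.60 = 561.60.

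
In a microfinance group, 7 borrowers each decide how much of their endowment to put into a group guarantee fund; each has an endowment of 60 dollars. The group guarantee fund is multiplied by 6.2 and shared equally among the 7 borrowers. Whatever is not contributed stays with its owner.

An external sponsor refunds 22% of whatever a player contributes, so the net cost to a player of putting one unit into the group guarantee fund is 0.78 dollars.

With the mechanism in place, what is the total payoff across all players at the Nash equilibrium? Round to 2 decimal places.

2696.40 dollars

With the mechanism, a contributed unit returns (6.2/7) / 0.78 = 1.1355 per unit of net cost to the contributor — now above 1 — so contributing fully is weakly dominant for every player.
So the Nash equilibrium is full contribution by all 7; the group earns 7 × (60 × 0.22 + 6.2 × 60) = 2696.40.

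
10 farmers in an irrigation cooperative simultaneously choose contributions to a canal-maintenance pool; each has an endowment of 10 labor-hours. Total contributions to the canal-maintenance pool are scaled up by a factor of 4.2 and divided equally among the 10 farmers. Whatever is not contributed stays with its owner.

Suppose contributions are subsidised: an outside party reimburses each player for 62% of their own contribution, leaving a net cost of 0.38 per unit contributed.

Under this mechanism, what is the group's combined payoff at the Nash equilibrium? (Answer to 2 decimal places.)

482.00 labor-hours

The effective private return per unit is now (4.2/10) / 0.38 = 1.1053 > 1, so every player's dominant strategy flips to full contribution.
At the Nash equilibrium everyone contributes 10. Group total payoff = 10 × (10 × 0.62 + 4.2 × 10) = 482.00.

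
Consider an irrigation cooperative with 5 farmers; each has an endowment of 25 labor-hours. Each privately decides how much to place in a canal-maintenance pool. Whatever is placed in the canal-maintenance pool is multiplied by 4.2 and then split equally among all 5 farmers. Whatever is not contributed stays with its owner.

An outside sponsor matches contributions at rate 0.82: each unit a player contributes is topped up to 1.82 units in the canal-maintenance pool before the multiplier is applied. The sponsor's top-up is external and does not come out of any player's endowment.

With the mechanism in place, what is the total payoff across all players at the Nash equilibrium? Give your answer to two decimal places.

With the mechanism, a contributed unit returns 4.2 × 1.82 / 5 = 1.5288 per unit of net cost to the contributor — now above 1 — so contributing fully is weakly dominant for every player.
At the Nash equilibrium everyone contributes 25. Group total payoff = 4.2 × 1.82 × 125 = 955.50.

955.50 labor-hours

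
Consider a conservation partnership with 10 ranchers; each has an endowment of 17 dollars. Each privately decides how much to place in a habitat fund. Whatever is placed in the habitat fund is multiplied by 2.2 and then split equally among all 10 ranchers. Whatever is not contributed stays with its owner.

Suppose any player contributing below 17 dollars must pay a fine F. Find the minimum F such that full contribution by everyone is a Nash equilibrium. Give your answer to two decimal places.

Given the others contribute fully, the best deviation is to contribute 0 (any partial contribution still incurs the fine and gives up units whose private return 0.2200 is below 1).
Deviating from 17 to 0 saves 17 dollars but forfeits the deviator's share of the drop in the habitat fund: 2.2/10 × 17 = 3.74.
So the deviation gain is 17 − 3.74 = 13.26, and the fine must be at least 13.26 dollars to wipe it out.

13.26 dollars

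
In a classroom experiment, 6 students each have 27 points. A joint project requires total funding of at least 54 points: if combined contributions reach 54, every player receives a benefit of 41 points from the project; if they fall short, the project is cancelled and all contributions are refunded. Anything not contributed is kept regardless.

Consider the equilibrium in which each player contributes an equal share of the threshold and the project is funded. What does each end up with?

Equal share of the threshold: 54/6 = 9.
At this profile no one gains by cutting their contribution: any cut drops the total below 54, the project is cancelled, contributions are refunded, and the deviator ends with 27, which is less than 27 − 9 + 41 = 59. Contributing more than 9 just wastes the excess. So contributing exactly 9 is a best response.
Each player's payoff: 27 − 9 + 41 = 59.

59 points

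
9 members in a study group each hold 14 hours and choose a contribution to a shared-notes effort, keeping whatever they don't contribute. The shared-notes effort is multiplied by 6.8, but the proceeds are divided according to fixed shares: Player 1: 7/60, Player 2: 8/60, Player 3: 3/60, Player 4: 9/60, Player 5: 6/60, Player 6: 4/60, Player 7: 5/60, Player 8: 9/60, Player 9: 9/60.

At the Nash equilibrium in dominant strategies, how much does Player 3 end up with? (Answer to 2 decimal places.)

Each unit j contributes comes back to j as 6.8 × (j's share), so j prefers to contribute only if that share exceeds 1/6.8 = 0.1471; otherwise keeping the unit dominates.
Player 4, Player 8 and Player 9 are above the threshold, contributing 14 each; the remaining 6 contribute 0. Total contributed: 42.
Player 3 keeps 14 and receives 6.8 × 42 × 3/60 = 14.28 from the shared-notes effort, for a payoff of 28.28.

28.28 hours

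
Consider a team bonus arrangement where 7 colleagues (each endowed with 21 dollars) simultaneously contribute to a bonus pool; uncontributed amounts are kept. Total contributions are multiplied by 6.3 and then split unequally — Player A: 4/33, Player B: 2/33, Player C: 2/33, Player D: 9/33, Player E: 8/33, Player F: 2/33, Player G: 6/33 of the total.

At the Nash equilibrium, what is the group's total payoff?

Player j's private return per contributed unit is 6.3 × (j's share). Contributing is weakly dominant for j when that share is at least 1/6.3 = 0.1587, and contributing 0 is dominant otherwise.
Player D, Player E and Player G clear that bar, contributing 21 each; the remaining 4 contribute 0. Total contributed: 63.
The bonus pool pays out 6.3 × 63 = 396.90 in total (split across the unequal shares, but the aggregate is all that matters for the group sum).
The 4 free-riders keep 21 each, adding 84. Group total = 84 + 396.90 = 480.90.

480.90 dollars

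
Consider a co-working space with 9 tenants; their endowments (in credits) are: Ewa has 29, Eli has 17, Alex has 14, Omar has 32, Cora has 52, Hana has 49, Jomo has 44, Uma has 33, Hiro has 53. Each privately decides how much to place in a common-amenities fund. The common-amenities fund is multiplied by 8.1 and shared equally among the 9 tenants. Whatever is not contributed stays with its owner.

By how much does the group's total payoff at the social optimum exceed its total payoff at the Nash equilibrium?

The private return per contributed unit is 8.1/9 = 0.9000 < 1 for every player regardless of endowment, so the Nash equilibrium is zero contribution and the group total is Σ E_j = 29 + 17 + 14 + 32 + 52 + 49 + 44 + 33 + 53 = 323.
Each contributed unit returns 8.100 to the group, so the social optimum is full contribution by everyone: group total = 8.100 × 323 = 2616.30.
Efficiency loss = (8.100 − 1) × 323 = 2293.30.

2293.30 credits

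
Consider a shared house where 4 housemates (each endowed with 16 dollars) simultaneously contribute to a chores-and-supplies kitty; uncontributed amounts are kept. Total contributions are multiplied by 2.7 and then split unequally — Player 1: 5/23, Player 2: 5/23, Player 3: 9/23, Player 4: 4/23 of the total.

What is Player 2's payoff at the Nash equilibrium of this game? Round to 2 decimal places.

For player j, contributing a unit is worthwhile iff 2.7 × (j's share) ≥ 1, i.e. iff j's share is at least 0.3704.
The only share above 0.3704 is Player 3's 9/23, contributing 16; the remaining 3 contribute 0. Total contributed: 16.
Player 2 keeps 16 and receives 2.7 × 16 × 5/23 = 9.39 from the chores-and-supplies kitty, for a payoff of 25.39.

25.39 dollars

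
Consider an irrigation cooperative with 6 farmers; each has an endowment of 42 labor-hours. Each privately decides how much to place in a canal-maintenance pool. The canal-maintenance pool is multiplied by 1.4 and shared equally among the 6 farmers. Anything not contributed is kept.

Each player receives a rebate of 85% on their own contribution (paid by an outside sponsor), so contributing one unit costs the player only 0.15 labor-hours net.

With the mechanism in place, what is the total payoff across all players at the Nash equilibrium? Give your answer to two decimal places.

567.00 labor-hours

With the mechanism, a contributed unit returns (1.4/6) / 0.15 = 1.5556 per unit of net cost to the contributor — now above 1 — so contributing fully is weakly dominant for every player.
At the Nash equilibrium everyone contributes 42. Group total payoff = 6 × (42 × 0.85 + 1.4 × 42) = 567.00.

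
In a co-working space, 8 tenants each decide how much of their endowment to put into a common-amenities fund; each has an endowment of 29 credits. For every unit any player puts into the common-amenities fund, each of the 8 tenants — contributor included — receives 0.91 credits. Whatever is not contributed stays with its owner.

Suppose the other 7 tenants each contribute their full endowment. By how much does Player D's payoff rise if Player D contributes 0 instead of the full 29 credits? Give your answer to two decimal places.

Switching from a contribution of 29 to 0 lets Player D keep an extra 29 credits, but lowers the common-amenities fund by 29, which costs Player D their own share of that drop: 0.91 × 29 = 26.39.
Net gain = 29 − 26.39 = 2.61. The private return per contributed unit (0.91) is below 1, so free-riding is indeed the best response regardless of what the others do.

2.61 credits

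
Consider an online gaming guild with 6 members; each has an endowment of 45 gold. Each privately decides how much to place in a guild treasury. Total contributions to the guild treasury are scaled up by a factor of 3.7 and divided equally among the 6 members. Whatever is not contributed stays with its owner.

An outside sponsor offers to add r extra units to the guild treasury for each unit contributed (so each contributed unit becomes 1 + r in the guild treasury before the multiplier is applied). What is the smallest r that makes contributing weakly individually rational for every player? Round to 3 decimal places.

0.622

With matching at rate r, one contributed unit becomes (1 + r) in the guild treasury and returns 3.7 × (1 + r) / 6 to the contributor.
Setting this equal to 1: 1 + r = 6/3.7 = 1.6216.
So the minimum matching rate is r = 1.6216 − 1 = 0.622.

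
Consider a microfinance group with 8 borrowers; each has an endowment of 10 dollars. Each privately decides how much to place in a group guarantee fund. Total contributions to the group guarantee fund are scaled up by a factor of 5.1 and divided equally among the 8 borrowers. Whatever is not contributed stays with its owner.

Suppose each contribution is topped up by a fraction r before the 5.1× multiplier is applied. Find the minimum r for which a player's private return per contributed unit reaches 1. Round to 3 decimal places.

0.569

With matching at rate r, one contributed unit becomes (1 + r) in the group guarantee fund and returns 5.1 × (1 + r) / 8 to the contributor.
Setting this equal to 1: 1 + r = 8/5.1 = 1.5686.
So the minimum matching rate is r = 1.5686 − 1 = 0.569.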